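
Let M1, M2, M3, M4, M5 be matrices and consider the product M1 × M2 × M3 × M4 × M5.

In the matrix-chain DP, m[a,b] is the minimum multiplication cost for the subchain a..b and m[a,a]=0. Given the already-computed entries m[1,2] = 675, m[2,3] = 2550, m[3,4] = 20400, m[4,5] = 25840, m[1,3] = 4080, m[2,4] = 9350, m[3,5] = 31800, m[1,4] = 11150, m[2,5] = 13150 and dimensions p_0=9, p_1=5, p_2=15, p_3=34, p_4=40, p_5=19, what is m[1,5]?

m[1,5] = min over k∈[1,4] of m[1,k]+m[k+1,5]+p_{0}·p_k·p_{5}.
k=1: 0 + 13150 + 9·5·19 = 14005; k=2: 675 + 31800 + 9·15·19 = 35040; k=3: 4080 + 25840 + 9·34·19 = 35734; k=4: 11150 + 0 + 9·40·19 = 17990.
Minimum: 14005 at k=1.

14005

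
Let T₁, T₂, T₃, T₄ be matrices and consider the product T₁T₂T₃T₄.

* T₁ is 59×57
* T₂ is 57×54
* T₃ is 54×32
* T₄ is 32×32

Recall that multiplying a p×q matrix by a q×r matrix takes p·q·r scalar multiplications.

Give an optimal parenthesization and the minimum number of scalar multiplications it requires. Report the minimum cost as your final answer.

261408

Adjacent pairs: T₁T₂ = 59·57·54 = 181602; T₂T₃ = 57·54·32 = 98496; T₃T₄ = 54·32·32 = 55296.
Length 3: T₁..T₃: k=1: 0+98496+59·57·32=206112; k=2: 181602+0+59·54·32=283554 → min 206112 | T₂..T₄: k=2: 0+55296+57·54·32=153792; k=3: 98496+0+57·32·32=156864 → min 153792.
Length 4: T₁..T₄: k=1: 0+153792+59·57·32=261408; k=2: 181602+55296+59·54·32=338850; k=3: 206112+0+59·32·32=266528 → min 261408.
Optimal parenthesization: (T₁(T₂(T₃T₄))) with cost 261408.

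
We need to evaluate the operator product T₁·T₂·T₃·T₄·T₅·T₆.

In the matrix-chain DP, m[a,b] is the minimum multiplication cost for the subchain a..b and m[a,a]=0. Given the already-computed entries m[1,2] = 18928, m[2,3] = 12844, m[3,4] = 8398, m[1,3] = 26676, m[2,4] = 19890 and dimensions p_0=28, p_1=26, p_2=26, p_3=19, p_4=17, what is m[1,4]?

32266

m[1,4] = min over k∈[1,3] of m[1,k]+m[k+1,4]+p_{0}·p_k·p_{4}.
k=1: 0 + 19890 + 28·26·17 = 32266; k=2: 18928 + 8398 + 28·26·17 = 39702; k=3: 26676 + 0 + 28·19·17 = 35720.
Minimum: 32266 at k=1.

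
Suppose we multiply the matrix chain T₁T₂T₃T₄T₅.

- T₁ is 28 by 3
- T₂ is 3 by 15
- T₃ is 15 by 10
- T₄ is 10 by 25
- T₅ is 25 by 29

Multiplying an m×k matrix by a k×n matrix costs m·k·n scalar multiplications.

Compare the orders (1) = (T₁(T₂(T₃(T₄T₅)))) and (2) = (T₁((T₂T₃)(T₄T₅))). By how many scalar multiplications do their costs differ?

4335

Order (1) = (T₁(T₂(T₃(T₄T₅)))): (T₄T₅): 10×25 by 25×29 → 10×29, cost 10·25·29 = 7250; (T₃(T₄T₅)): 15×10 by 10×29 → 15×29, cost 15·10·29 = 4350; cumulative 11600; (T₂(T₃(T₄T₅))): 3×15 by 15×29 → 3×29, cost 3·15·29 = 1305; cumulative 12905; (T₁(T₂(T₃(T₄T₅)))): 28×3 by 3×29 → 28×29, cost 28·3·29 = 2436; cumulative 15341. Total 15341.
Order (2) = (T₁((T₂T₃)(T₄T₅))): (T₂T₃): 3×15 by 15×10 → 3×10, cost 3·15·10 = 450; (T₄T₅): 10×25 by 25×29 → 10×29, cost 10·25·29 = 7250; ((T₂T₃)(T₄T₅)): 3×10 by 10×29 → 3×29, cost 3·10·29 = 870; cumulative 8570; (T₁((T₂T₃)(T₄T₅))): 28×3 by 3×29 → 28×29, cost 28·3·29 = 2436; cumulative 11006. Total 11006.
Difference: |15341 − 11006| = 4335.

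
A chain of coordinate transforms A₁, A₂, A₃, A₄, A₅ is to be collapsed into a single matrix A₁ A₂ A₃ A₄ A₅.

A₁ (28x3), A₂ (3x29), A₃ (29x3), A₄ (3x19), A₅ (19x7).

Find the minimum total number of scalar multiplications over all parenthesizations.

1311

Adjacent pairs: A₁A₂ = 28·3·29 = 2436; A₂A₃ = 3·29·3 = 261; A₃A₄ = 29·3·19 = 1653; A₄A₅ = 3·19·7 = 399.
Length 3: A₁..A₃: k=1: 0+261+28·3·3=513; k=2: 2436+0+28·29·3=4872 → min 513 | A₂..A₄: k=2: 0+1653+3·29·19=3306; k=3: 261+0+3·3·19=432 → min 432 | A₃..A₅: k=3: 0+399+29·3·7=1008; k=4: 1653+0+29·19·7=5510 → min 1008.
Length 4: A₁..A₄: k=1: 0+432+28·3·19=2028; k=2: 2436+1653+28·29·19=19517; k=3: 513+0+28·3·19=2109 → min 2028 | A₂..A₅: k=2: 0+1008+3·29·7=1617; k=3: 261+399+3·3·7=723; k=4: 432+0+3·19·7=831 → min 723.
Length 5: A₁..A₅: k=1: 0+723+28·3·7=1311; k=2: 2436+1008+28·29·7=9128; k=3: 513+399+28·3·7=1500; k=4: 2028+0+28·19·7=5752 → min 1311.
Optimal order: (A₁ ((A₂ A₃) (A₄ A₅))) with cost 1311.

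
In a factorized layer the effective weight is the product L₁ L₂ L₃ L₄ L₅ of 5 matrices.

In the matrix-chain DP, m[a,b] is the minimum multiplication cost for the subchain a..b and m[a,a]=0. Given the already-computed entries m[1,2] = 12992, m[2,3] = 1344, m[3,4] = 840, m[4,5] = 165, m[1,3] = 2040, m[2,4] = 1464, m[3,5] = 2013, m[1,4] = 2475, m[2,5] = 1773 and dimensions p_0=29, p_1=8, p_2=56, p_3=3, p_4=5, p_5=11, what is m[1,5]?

3162

m[1,5] = min over k∈[1,4] of m[1,k]+m[k+1,5]+p_{0}·p_k·p_{5}.
k=1: 0 + 1773 + 29·8·11 = 4325; k=2: 12992 + 2013 + 29·56·11 = 32869; k=3: 2040 + 165 + 29·3·11 = 3162; k=4: 2475 + 0 + 29·5·11 = 4070.
Minimum: 3162 at k=3.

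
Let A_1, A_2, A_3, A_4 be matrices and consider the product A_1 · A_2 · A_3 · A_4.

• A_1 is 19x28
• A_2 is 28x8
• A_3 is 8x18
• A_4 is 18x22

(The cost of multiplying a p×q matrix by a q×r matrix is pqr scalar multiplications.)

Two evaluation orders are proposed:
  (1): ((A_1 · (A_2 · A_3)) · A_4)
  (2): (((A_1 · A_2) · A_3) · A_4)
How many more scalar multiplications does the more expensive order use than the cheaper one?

Order (1) = ((A_1 · (A_2 · A_3)) · A_4): (A_2 · A_3): 28×8 by 8×18 → 28×18, cost 28·8·18 = 4032; (A_1 · (A_2 · A_3)): 19×28 by 28×18 → 19×18, cost 19·28·18 = 9576; cumulative 13608; ((A_1 · (A_2 · A_3)) · A_4): 19×18 by 18×22 → 19×22, cost 19·18·22 = 7524; cumulative 21132. Total 21132.
Order (2) = (((A_1 · A_2) · A_3) · A_4): (A_1 · A_2): 19×28 by 28×8 → 19×8, cost 19·28·8 = 4256; ((A_1 · A_2) · A_3): 19×8 by 8×18 → 19×18, cost 19·8·18 = 2736; cumulative 6992; (((A_1 · A_2) · A_3) · A_4): 19×18 by 18×22 → 19×22, cost 19·18·22 = 7524; cumulative 14516. Total 14516.
Difference: |21132 − 14516| = 6616.

6616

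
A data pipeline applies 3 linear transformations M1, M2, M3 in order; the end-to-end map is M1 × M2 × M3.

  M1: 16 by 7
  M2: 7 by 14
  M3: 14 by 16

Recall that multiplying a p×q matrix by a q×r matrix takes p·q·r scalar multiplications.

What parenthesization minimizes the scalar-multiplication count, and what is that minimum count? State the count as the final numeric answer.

(M1 × (M2 × M3)): cost 3360.
((M1 × M2) × M3): cost 5152.
Optimal: (M1 × (M2 × M3)) with cost 3360.

3360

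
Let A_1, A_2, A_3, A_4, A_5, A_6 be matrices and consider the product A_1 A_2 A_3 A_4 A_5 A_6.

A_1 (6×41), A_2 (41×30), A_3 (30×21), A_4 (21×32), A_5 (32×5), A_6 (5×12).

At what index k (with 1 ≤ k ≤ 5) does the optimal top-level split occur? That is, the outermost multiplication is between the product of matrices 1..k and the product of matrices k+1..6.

5

Adjacent pairs: A_1A_2 = 6·41·30 = 7380; A_2A_3 = 41·30·21 = 25830; A_3A_4 = 30·21·32 = 20160; A_4A_5 = 21·32·5 = 3360; A_5A_6 = 32·5·12 = 1920.
Length 3: A_1..A_3: k=1: 0+25830+6·41·21=30996; k=2: 7380+0+6·30·21=11160 → min 11160 | A_2..A_4: k=2: 0+20160+41·30·32=59520; k=3: 25830+0+41·21·32=53382 → min 53382 | A_3..A_5: k=3: 0+3360+30·21·5=6510; k=4: 20160+0+30·32·5=24960 → min 6510 | A_4..A_6: k=4: 0+1920+21·32·12=9984; k=5: 3360+0+21·5·12=4620 → min 4620.
Length 4: A_1..A_4: k=1: 0+53382+6·41·32=61254; k=2: 7380+20160+6·30·32=33300; k=3: 11160+0+6·21·32=15192 → min 15192 | A_2..A_5: k=2: 0+6510+41·30·5=12660; k=3: 25830+3360+41·21·5=33495; k=4: 53382+0+41·32·5=59942 → min 12660 | A_3..A_6: k=3: 0+4620+30·21·12=12180; k=4: 20160+1920+30·32·12=33600; k=5: 6510+0+30·5·12=8310 → min 8310.
Length 5: A_1..A_5: k=1: 0+12660+6·41·5=13890; k=2: 7380+6510+6·30·5=14790; k=3: 11160+3360+6·21·5=15150; k=4: 15192+0+6·32·5=16152 → min 13890 | A_2..A_6: k=2: 0+8310+41·30·12=23070; k=3: 25830+4620+41·21·12=40782; k=4: 53382+1920+41·32·12=71046; k=5: 12660+0+41·5·12=15120 → min 15120.
Top-level splits: k=1: (A_1..A_1)·(A_2..A_6) → 0+15120+6·41·12 = 18072; k=2: (A_1..A_2)·(A_3..A_6) → 7380+8310+6·30·12 = 17850; k=3: (A_1..A_3)·(A_4..A_6) → 11160+4620+6·21·12 = 17292; k=4: (A_1..A_4)·(A_5..A_6) → 15192+1920+6·32·12 = 19416; k=5: (A_1..A_5)·(A_6..A_6) → 13890+0+6·5·12 = 14250.
Best split is after A_5, i.e. k = 5.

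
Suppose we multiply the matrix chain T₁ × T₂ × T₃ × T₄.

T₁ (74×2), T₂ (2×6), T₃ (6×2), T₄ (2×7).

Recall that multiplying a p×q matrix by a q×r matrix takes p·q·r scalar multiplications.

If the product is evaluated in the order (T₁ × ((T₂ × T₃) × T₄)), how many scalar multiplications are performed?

1088

(T₂ × T₃): 2×6 by 6×2 → 2×2, cost 2·6·2 = 24
((T₂ × T₃) × T₄): 2×2 by 2×7 → 2×7, cost 2·2·7 = 28; cumulative 52
(T₁ × ((T₂ × T₃) × T₄)): 74×2 by 2×7 → 74×7, cost 74·2·7 = 1036; cumulative 1088
Total: 1088 scalar multiplications.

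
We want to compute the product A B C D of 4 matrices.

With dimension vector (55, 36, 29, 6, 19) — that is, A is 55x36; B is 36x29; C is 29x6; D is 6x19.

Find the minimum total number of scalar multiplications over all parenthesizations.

24414

Adjacent pairs: AB = 55·36·29 = 57420; BC = 36·29·6 = 6264; CD = 29·6·19 = 3306.
Length 3: A..C: k=1: 0+6264+55·36·6=18144; k=2: 57420+0+55·29·6=66990 → min 18144 | B..D: k=2: 0+3306+36·29·19=23142; k=3: 6264+0+36·6·19=10368 → min 10368.
Length 4: A..D: k=1: 0+10368+55·36·19=47988; k=2: 57420+3306+55·29·19=91031; k=3: 18144+0+55·6·19=24414 → min 24414.
Optimal order: ((A (B C)) D) with cost 24414.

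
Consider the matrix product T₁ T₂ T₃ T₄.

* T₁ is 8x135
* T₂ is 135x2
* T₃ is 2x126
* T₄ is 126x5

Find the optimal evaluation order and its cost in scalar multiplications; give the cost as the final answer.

Adjacent pairs: T₁T₂ = 8·135·2 = 2160; T₂T₃ = 135·2·126 = 34020; T₃T₄ = 2·126·5 = 1260.
Length 3: T₁..T₃: k=1: 0+34020+8·135·126=170100; k=2: 2160+0+8·2·126=4176 → min 4176 | T₂..T₄: k=2: 0+1260+135·2·5=2610; k=3: 34020+0+135·126·5=119070 → min 2610.
Length 4: T₁..T₄: k=1: 0+2610+8·135·5=8010; k=2: 2160+1260+8·2·5=3500; k=3: 4176+0+8·126·5=9216 → min 3500.
Optimal parenthesization: ((T₁ T₂) (T₃ T₄)) with cost 3500.

3500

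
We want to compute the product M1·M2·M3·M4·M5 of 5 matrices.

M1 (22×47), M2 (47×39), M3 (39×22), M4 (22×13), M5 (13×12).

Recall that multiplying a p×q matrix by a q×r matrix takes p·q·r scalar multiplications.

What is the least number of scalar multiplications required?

48132

Adjacent pairs: M1M2 = 22·47·39 = 40326; M2M3 = 47·39·22 = 40326; M3M4 = 39·22·13 = 11154; M4M5 = 22·13·12 = 3432.
Length 3: M1..M3: k=1: 0+40326+22·47·22=63074; k=2: 40326+0+22·39·22=59202 → min 59202 | M2..M4: k=2: 0+11154+47·39·13=34983; k=3: 40326+0+47·22·13=53768 → min 34983 | M3..M5: k=3: 0+3432+39·22·12=13728; k=4: 11154+0+39·13·12=17238 → min 13728.
Length 4: M1..M4: k=1: 0+34983+22·47·13=48425; k=2: 40326+11154+22·39·13=62634; k=3: 59202+0+22·22·13=65494 → min 48425 | M2..M5: k=2: 0+13728+47·39·12=35724; k=3: 40326+3432+47·22·12=56166; k=4: 34983+0+47·13·12=42315 → min 35724.
Length 5: M1..M5: k=1: 0+35724+22·47·12=48132; k=2: 40326+13728+22·39·12=64350; k=3: 59202+3432+22·22·12=68442; k=4: 48425+0+22·13·12=51857 → min 48132.
Optimal order: (M1·(M2·(M3·(M4·M5)))) with cost 48132.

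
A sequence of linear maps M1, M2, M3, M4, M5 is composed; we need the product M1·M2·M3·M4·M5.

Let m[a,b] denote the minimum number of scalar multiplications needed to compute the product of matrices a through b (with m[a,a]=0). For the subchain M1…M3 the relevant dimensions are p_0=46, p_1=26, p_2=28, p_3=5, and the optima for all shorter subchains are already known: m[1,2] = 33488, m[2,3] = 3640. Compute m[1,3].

m[1,3] = min over k∈[1,2] of m[1,k]+m[k+1,3]+p_{0}·p_k·p_{3}.
k=1: 0 + 3640 + 46·26·5 = 9620; k=2: 33488 + 0 + 46·28·5 = 39928.
Minimum: 9620 at k=1.

9620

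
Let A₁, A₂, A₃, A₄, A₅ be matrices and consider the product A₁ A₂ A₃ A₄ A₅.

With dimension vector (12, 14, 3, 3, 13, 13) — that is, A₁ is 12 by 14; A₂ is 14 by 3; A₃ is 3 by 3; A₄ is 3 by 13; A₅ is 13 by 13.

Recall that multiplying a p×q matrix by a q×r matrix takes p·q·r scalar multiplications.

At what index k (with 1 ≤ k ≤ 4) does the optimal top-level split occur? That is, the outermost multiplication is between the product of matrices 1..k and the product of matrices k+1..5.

Adjacent pairs: A₁A₂ = 12·14·3 = 504; A₂A₃ = 14·3·3 = 126; A₃A₄ = 3·3·13 = 117; A₄A₅ = 3·13·13 = 507.
Length 3: A₁..A₃: k=1: 0+126+12·14·3=630; k=2: 504+0+12·3·3=612 → min 612 | A₂..A₄: k=2: 0+117+14·3·13=663; k=3: 126+0+14·3·13=672 → min 663 | A₃..A₅: k=3: 0+507+3·3·13=624; k=4: 117+0+3·13·13=624 → min 624.
Length 4: A₁..A₄: k=1: 0+663+12·14·13=2847; k=2: 504+117+12·3·13=1089; k=3: 612+0+12·3·13=1080 → min 1080 | A₂..A₅: k=2: 0+624+14·3·13=1170; k=3: 126+507+14·3·13=1179; k=4: 663+0+14·13·13=3029 → min 1170.
Top-level splits: k=1: (A₁..A₁)·(A₂..A₅) → 0+1170+12·14·13 = 3354; k=2: (A₁..A₂)·(A₃..A₅) → 504+624+12·3·13 = 1596; k=3: (A₁..A₃)·(A₄..A₅) → 612+507+12·3·13 = 1587; k=4: (A₁..A₄)·(A₅..A₅) → 1080+0+12·13·13 = 3108.
Best split is after A₃, i.e. k = 3.

3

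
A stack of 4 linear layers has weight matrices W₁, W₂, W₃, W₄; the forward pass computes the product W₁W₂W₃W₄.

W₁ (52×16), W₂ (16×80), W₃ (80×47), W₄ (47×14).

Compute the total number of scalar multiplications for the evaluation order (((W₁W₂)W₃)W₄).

(W₁W₂): 52×16 by 16×80 → 52×80, cost 52·16·80 = 66560
((W₁W₂)W₃): 52×80 by 80×47 → 52×47, cost 52·80·47 = 195520; cumulative 262080
(((W₁W₂)W₃)W₄): 52×47 by 47×14 → 52×14, cost 52·47·14 = 34216; cumulative 296296
Total: 296296 scalar multiplications.

296296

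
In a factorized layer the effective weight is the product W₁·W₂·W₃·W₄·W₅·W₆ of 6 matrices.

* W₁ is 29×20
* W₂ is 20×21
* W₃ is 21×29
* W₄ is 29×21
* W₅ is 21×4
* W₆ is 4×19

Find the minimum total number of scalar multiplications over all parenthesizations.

11076

Adjacent pairs: W₁W₂ = 29·20·21 = 12180; W₂W₃ = 20·21·29 = 12180; W₃W₄ = 21·29·21 = 12789; W₄W₅ = 29·21·4 = 2436; W₅W₆ = 21·4·19 = 1596.
Length 3: W₁..W₃: k=1: 0+12180+29·20·29=29000; k=2: 12180+0+29·21·29=29841 → min 29000 | W₂..W₄: k=2: 0+12789+20·21·21=21609; k=3: 12180+0+20·29·21=24360 → min 21609 | W₃..W₅: k=3: 0+2436+21·29·4=4872; k=4: 12789+0+21·21·4=14553 → min 4872 | W₄..W₆: k=4: 0+1596+29·21·19=13167; k=5: 2436+0+29·4·19=4640 → min 4640.
Length 4: W₁..W₄: k=1: 0+21609+29·20·21=33789; k=2: 12180+12789+29·21·21=37758; k=3: 29000+0+29·29·21=46661 → min 33789 | W₂..W₅: k=2: 0+4872+20·21·4=6552; k=3: 12180+2436+20·29·4=16936; k=4: 21609+0+20·21·4=23289 → min 6552 | W₃..W₆: k=3: 0+4640+21·29·19=16211; k=4: 12789+1596+21·21·19=22764; k=5: 4872+0+21·4·19=6468 → min 6468.
Length 5: W₁..W₅: k=1: 0+6552+29·20·4=8872; k=2: 12180+4872+29·21·4=19488; k=3: 29000+2436+29·29·4=34800; k=4: 33789+0+29·21·4=36225 → min 8872 | W₂..W₆: k=2: 0+6468+20·21·19=14448; k=3: 12180+4640+20·29·19=27840; k=4: 21609+1596+20·21·19=31185; k=5: 6552+0+20·4·19=8072 → min 8072.
Length 6: W₁..W₆: k=1: 0+8072+29·20·19=19092; k=2: 12180+6468+29·21·19=30219; k=3: 29000+4640+29·29·19=49619; k=4: 33789+1596+29·21·19=46956; k=5: 8872+0+29·4·19=11076 → min 11076.
Optimal order: ((W₁·(W₂·(W₃·(W₄·W₅))))·W₆) with cost 11076.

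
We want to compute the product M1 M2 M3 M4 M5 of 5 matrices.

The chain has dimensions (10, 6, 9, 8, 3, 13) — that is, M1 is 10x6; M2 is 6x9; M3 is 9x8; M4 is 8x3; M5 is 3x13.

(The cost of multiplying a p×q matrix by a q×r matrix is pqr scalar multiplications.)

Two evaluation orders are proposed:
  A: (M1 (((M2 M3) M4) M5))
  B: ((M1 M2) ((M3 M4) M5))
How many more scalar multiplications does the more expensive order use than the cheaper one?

687

Order A = (M1 (((M2 M3) M4) M5)): (M2 M3): 6×9 by 9×8 → 6×8, cost 6·9·8 = 432; ((M2 M3) M4): 6×8 by 8×3 → 6×3, cost 6·8·3 = 144; cumulative 576; (((M2 M3) M4) M5): 6×3 by 3×13 → 6×13, cost 6·3·13 = 234; cumulative 810; (M1 (((M2 M3) M4) M5)): 10×6 by 6×13 → 10×13, cost 10·6·13 = 780; cumulative 1590. Total 1590.
Order B = ((M1 M2) ((M3 M4) M5)): (M1 M2): 10×6 by 6×9 → 10×9, cost 10·6·9 = 540; (M3 M4): 9×8 by 8×3 → 9×3, cost 9·8·3 = 216; ((M3 M4) M5): 9×3 by 3×13 → 9×13, cost 9·3·13 = 351; cumulative 567; ((M1 M2) ((M3 M4) M5)): 10×9 by 9×13 → 10×13, cost 10·9·13 = 1170; cumulative 2277. Total 2277.
Difference: |1590 − 2277| = 687.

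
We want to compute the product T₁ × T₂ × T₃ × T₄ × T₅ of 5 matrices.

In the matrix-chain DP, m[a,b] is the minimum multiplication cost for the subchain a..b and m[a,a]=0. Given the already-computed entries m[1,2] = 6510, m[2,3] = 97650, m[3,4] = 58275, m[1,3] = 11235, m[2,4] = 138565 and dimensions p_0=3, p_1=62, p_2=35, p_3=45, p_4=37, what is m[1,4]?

16230

m[1,4] = min over k∈[1,3] of m[1,k]+m[k+1,4]+p_{0}·p_k·p_{4}.
k=1: 0 + 138565 + 3·62·37 = 145447; k=2: 6510 + 58275 + 3·35·37 = 68670; k=3: 11235 + 0 + 3·45·37 = 16230.
Minimum: 16230 at k=3.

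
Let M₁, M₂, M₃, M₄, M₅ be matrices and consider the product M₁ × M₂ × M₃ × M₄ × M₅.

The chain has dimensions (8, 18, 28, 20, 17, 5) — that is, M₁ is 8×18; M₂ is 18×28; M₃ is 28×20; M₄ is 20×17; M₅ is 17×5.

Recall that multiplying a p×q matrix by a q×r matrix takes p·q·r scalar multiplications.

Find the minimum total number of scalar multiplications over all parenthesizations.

7740

Adjacent pairs: M₁M₂ = 8·18·28 = 4032; M₂M₃ = 18·28·20 = 10080; M₃M₄ = 28·20·17 = 9520; M₄M₅ = 20·17·5 = 1700.
Length 3: M₁..M₃: k=1: 0+10080+8·18·20=12960; k=2: 4032+0+8·28·20=8512 → min 8512 | M₂..M₄: k=2: 0+9520+18·28·17=18088; k=3: 10080+0+18·20·17=16200 → min 16200 | M₃..M₅: k=3: 0+1700+28·20·5=4500; k=4: 9520+0+28·17·5=11900 → min 4500.
Length 4: M₁..M₄: k=1: 0+16200+8·18·17=18648; k=2: 4032+9520+8·28·17=17360; k=3: 8512+0+8·20·17=11232 → min 11232 | M₂..M₅: k=2: 0+4500+18·28·5=7020; k=3: 10080+1700+18·20·5=13580; k=4: 16200+0+18·17·5=17730 → min 7020.
Length 5: M₁..M₅: k=1: 0+7020+8·18·5=7740; k=2: 4032+4500+8·28·5=9652; k=3: 8512+1700+8·20·5=11012; k=4: 11232+0+8·17·5=11912 → min 7740.
Optimal order: (M₁ × (M₂ × (M₃ × (M₄ × M₅)))) with cost 7740.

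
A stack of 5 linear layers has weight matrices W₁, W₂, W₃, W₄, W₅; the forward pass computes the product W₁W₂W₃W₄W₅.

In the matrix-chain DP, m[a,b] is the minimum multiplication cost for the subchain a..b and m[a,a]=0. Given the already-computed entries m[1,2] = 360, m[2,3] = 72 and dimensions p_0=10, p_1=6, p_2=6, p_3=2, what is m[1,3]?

m[1,3] = min over k∈[1,2] of m[1,k]+m[k+1,3]+p_{0}·p_k·p_{3}.
k=1: 0 + 72 + 10·6·2 = 192; k=2: 360 + 0 + 10·6·2 = 480.
Minimum: 192 at k=1.

192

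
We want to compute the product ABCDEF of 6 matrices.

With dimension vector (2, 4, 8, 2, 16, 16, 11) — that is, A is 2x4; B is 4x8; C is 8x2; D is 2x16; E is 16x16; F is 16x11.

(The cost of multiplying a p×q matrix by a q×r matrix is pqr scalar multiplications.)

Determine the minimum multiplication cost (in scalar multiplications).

Adjacent pairs: AB = 2·4·8 = 64; BC = 4·8·2 = 64; CD = 8·2·16 = 256; DE = 2·16·16 = 512; EF = 16·16·11 = 2816.
Length 3: A..C: k=1: 0+64+2·4·2=80; k=2: 64+0+2·8·2=96 → min 80 | B..D: k=2: 0+256+4·8·16=768; k=3: 64+0+4·2·16=192 → min 192 | C..E: k=3: 0+512+8·2·16=768; k=4: 256+0+8·16·16=2304 → min 768 | D..F: k=4: 0+2816+2·16·11=3168; k=5: 512+0+2·16·11=864 → min 864.
Length 4: A..D: k=1: 0+192+2·4·16=320; k=2: 64+256+2·8·16=576; k=3: 80+0+2·2·16=144 → min 144 | B..E: k=2: 0+768+4·8·16=1280; k=3: 64+512+4·2·16=704; k=4: 192+0+4·16·16=1216 → min 704 | C..F: k=3: 0+864+8·2·11=1040; k=4: 256+2816+8·16·11=4480; k=5: 768+0+8·16·11=2176 → min 1040.
Length 5: A..E: k=1: 0+704+2·4·16=832; k=2: 64+768+2·8·16=1088; k=3: 80+512+2·2·16=656; k=4: 144+0+2·16·16=656 → min 656 | B..F: k=2: 0+1040+4·8·11=1392; k=3: 64+864+4·2·11=1016; k=4: 192+2816+4·16·11=3712; k=5: 704+0+4·16·11=1408 → min 1016.
Length 6: A..F: k=1: 0+1016+2·4·11=1104; k=2: 64+1040+2·8·11=1280; k=3: 80+864+2·2·11=988; k=4: 144+2816+2·16·11=3312; k=5: 656+0+2·16·11=1008 → min 988.
Optimal order: ((A(BC))((DE)F)) with cost 988.

988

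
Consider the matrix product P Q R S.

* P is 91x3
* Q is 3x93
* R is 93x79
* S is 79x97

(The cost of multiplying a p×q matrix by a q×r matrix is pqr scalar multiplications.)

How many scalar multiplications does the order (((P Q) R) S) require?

1391299

(P Q): 91×3 by 3×93 → 91×93, cost 91·3·93 = 25389
((P Q) R): 91×93 by 93×79 → 91×79, cost 91·93·79 = 668577; cumulative 693966
(((P Q) R) S): 91×79 by 79×97 → 91×97, cost 91·79·97 = 697333; cumulative 1391299
Total: 1391299 scalar multiplications.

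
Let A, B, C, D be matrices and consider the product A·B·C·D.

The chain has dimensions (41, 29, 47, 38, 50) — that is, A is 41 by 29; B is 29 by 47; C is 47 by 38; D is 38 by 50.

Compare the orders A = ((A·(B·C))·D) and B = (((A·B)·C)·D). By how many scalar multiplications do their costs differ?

Order A = ((A·(B·C))·D): (B·C): 29×47 by 47×38 → 29×38, cost 29·47·38 = 51794; (A·(B·C)): 41×29 by 29×38 → 41×38, cost 41·29·38 = 45182; cumulative 96976; ((A·(B·C))·D): 41×38 by 38×50 → 41×50, cost 41·38·50 = 77900; cumulative 174876. Total 174876.
Order B = (((A·B)·C)·D): (A·B): 41×29 by 29×47 → 41×47, cost 41·29·47 = 55883; ((A·B)·C): 41×47 by 47×38 → 41×38, cost 41·47·38 = 73226; cumulative 129109; (((A·B)·C)·D): 41×38 by 38×50 → 41×50, cost 41·38·50 = 77900; cumulative 207009. Total 207009.
Difference: |174876 − 207009| = 32133.

32133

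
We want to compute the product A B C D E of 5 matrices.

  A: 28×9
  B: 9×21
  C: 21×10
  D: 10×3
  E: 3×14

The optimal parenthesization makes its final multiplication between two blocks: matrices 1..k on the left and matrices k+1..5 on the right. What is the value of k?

4

Adjacent pairs: AB = 28·9·21 = 5292; BC = 9·21·10 = 1890; CD = 21·10·3 = 630; DE = 10·3·14 = 420.
Length 3: A..C: k=1: 0+1890+28·9·10=4410; k=2: 5292+0+28·21·10=11172 → min 4410 | B..D: k=2: 0+630+9·21·3=1197; k=3: 1890+0+9·10·3=2160 → min 1197 | C..E: k=3: 0+420+21·10·14=3360; k=4: 630+0+21·3·14=1512 → min 1512.
Length 4: A..D: k=1: 0+1197+28·9·3=1953; k=2: 5292+630+28·21·3=7686; k=3: 4410+0+28·10·3=5250 → min 1953 | B..E: k=2: 0+1512+9·21·14=4158; k=3: 1890+420+9·10·14=3570; k=4: 1197+0+9·3·14=1575 → min 1575.
Top-level splits: k=1: (A..A)·(B..E) → 0+1575+28·9·14 = 5103; k=2: (A..B)·(C..E) → 5292+1512+28·21·14 = 15036; k=3: (A..C)·(D..E) → 4410+420+28·10·14 = 8750; k=4: (A..D)·(E..E) → 1953+0+28·3·14 = 3129.
Best split is after D, i.e. k = 4.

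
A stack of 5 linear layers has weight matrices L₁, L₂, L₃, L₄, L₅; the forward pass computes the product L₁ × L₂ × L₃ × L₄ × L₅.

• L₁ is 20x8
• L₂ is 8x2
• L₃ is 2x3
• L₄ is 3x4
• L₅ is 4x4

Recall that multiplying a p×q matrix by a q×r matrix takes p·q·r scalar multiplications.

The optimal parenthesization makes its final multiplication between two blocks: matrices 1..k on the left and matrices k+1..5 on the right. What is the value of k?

2

Adjacent pairs: L₁L₂ = 20·8·2 = 320; L₂L₃ = 8·2·3 = 48; L₃L₄ = 2·3·4 = 24; L₄L₅ = 3·4·4 = 48.
Length 3: L₁..L₃: k=1: 0+48+20·8·3=528; k=2: 320+0+20·2·3=440 → min 440 | L₂..L₄: k=2: 0+24+8·2·4=88; k=3: 48+0+8·3·4=144 → min 88 | L₃..L₅: k=3: 0+48+2·3·4=72; k=4: 24+0+2·4·4=56 → min 56.
Length 4: L₁..L₄: k=1: 0+88+20·8·4=728; k=2: 320+24+20·2·4=504; k=3: 440+0+20·3·4=680 → min 504 | L₂..L₅: k=2: 0+56+8·2·4=120; k=3: 48+48+8·3·4=192; k=4: 88+0+8·4·4=216 → min 120.
Top-level splits: k=1: (L₁..L₁)·(L₂..L₅) → 0+120+20·8·4 = 760; k=2: (L₁..L₂)·(L₃..L₅) → 320+56+20·2·4 = 536; k=3: (L₁..L₃)·(L₄..L₅) → 440+48+20·3·4 = 728; k=4: (L₁..L₄)·(L₅..L₅) → 504+0+20·4·4 = 824.
Best split is after L₂, i.e. k = 2.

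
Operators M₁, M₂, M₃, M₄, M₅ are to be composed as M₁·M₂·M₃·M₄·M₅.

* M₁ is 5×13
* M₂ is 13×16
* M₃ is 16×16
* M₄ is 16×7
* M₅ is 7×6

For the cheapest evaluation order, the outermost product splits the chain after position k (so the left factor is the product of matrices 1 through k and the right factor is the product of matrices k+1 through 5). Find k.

4

Adjacent pairs: M₁M₂ = 5·13·16 = 1040; M₂M₃ = 13·16·16 = 3328; M₃M₄ = 16·16·7 = 1792; M₄M₅ = 16·7·6 = 672.
Length 3: M₁..M₃: k=1: 0+3328+5·13·16=4368; k=2: 1040+0+5·16·16=2320 → min 2320 | M₂..M₄: k=2: 0+1792+13·16·7=3248; k=3: 3328+0+13·16·7=4784 → min 3248 | M₃..M₅: k=3: 0+672+16·16·6=2208; k=4: 1792+0+16·7·6=2464 → min 2208.
Length 4: M₁..M₄: k=1: 0+3248+5·13·7=3703; k=2: 1040+1792+5·16·7=3392; k=3: 2320+0+5·16·7=2880 → min 2880 | M₂..M₅: k=2: 0+2208+13·16·6=3456; k=3: 3328+672+13·16·6=5248; k=4: 3248+0+13·7·6=3794 → min 3456.
Top-level splits: k=1: (M₁..M₁)·(M₂..M₅) → 0+3456+5·13·6 = 3846; k=2: (M₁..M₂)·(M₃..M₅) → 1040+2208+5·16·6 = 3728; k=3: (M₁..M₃)·(M₄..M₅) → 2320+672+5·16·6 = 3472; k=4: (M₁..M₄)·(M₅..M₅) → 2880+0+5·7·6 = 3090.
Best split is after M₄, i.e. k = 4.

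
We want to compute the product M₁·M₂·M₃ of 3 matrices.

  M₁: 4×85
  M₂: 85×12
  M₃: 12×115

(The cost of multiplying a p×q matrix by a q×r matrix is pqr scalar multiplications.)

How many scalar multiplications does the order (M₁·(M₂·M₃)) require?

(M₂·M₃): 85×12 by 12×115 → 85×115, cost 85·12·115 = 117300
(M₁·(M₂·M₃)): 4×85 by 85×115 → 4×115, cost 4·85·115 = 39100; cumulative 156400
Total: 156400 scalar multiplications.

156400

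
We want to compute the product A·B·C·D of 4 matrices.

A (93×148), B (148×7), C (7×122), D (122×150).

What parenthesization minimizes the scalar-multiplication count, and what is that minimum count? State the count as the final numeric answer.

Adjacent pairs: AB = 93·148·7 = 96348; BC = 148·7·122 = 126392; CD = 7·122·150 = 128100.
Length 3: A..C: k=1: 0+126392+93·148·122=1805600; k=2: 96348+0+93·7·122=175770 → min 175770 | B..D: k=2: 0+128100+148·7·150=283500; k=3: 126392+0+148·122·150=2834792 → min 283500.
Length 4: A..D: k=1: 0+283500+93·148·150=2348100; k=2: 96348+128100+93·7·150=322098; k=3: 175770+0+93·122·150=1877670 → min 322098.
Optimal parenthesization: ((A·B)·(C·D)) with cost 322098.

322098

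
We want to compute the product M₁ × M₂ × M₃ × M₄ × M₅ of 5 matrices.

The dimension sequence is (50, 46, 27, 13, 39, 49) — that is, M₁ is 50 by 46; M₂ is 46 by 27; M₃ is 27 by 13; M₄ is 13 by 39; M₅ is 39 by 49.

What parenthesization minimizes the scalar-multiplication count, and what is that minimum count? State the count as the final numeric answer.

Adjacent pairs: M₁M₂ = 50·46·27 = 62100; M₂M₃ = 46·27·13 = 16146; M₃M₄ = 27·13·39 = 13689; M₄M₅ = 13·39·49 = 24843.
Length 3: M₁..M₃: k=1: 0+16146+50·46·13=46046; k=2: 62100+0+50·27·13=79650 → min 46046 | M₂..M₄: k=2: 0+13689+46·27·39=62127; k=3: 16146+0+46·13·39=39468 → min 39468 | M₃..M₅: k=3: 0+24843+27·13·49=42042; k=4: 13689+0+27·39·49=65286 → min 42042.
Length 4: M₁..M₄: k=1: 0+39468+50·46·39=129168; k=2: 62100+13689+50·27·39=128439; k=3: 46046+0+50·13·39=71396 → min 71396 | M₂..M₅: k=2: 0+42042+46·27·49=102900; k=3: 16146+24843+46·13·49=70291; k=4: 39468+0+46·39·49=127374 → min 70291.
Length 5: M₁..M₅: k=1: 0+70291+50·46·49=182991; k=2: 62100+42042+50·27·49=170292; k=3: 46046+24843+50·13·49=102739; k=4: 71396+0+50·39·49=166946 → min 102739.
Optimal parenthesization: ((M₁ × (M₂ × M₃)) × (M₄ × M₅)) with cost 102739.

102739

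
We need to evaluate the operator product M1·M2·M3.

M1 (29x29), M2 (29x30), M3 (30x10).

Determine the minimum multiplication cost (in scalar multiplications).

Order (M1·(M2·M3)): (M2·M3): 29×30 by 30×10 → 29×10, cost 29·30·10 = 8700; (M1·(M2·M3)): 29×29 by 29×10 → 29×10, cost 29·29·10 = 8410; cumulative 17110. Total 17110.
Order ((M1·M2)·M3): (M1·M2): 29×29 by 29×30 → 29×30, cost 29·29·30 = 25230; ((M1·M2)·M3): 29×30 by 30×10 → 29×10, cost 29·30·10 = 8700; cumulative 33930. Total 33930.
Minimum: 17110.

17110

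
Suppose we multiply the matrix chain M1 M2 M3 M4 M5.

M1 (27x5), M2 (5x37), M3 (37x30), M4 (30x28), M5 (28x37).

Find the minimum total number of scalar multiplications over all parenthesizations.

19925

Adjacent pairs: M1M2 = 27·5·37 = 4995; M2M3 = 5·37·30 = 5550; M3M4 = 37·30·28 = 31080; M4M5 = 30·28·37 = 31080.
Length 3: M1..M3: k=1: 0+5550+27·5·30=9600; k=2: 4995+0+27·37·30=34965 → min 9600 | M2..M4: k=2: 0+31080+5·37·28=36260; k=3: 5550+0+5·30·28=9750 → min 9750 | M3..M5: k=3: 0+31080+37·30·37=72150; k=4: 31080+0+37·28·37=69412 → min 69412.
Length 4: M1..M4: k=1: 0+9750+27·5·28=13530; k=2: 4995+31080+27·37·28=64047; k=3: 9600+0+27·30·28=32280 → min 13530 | M2..M5: k=2: 0+69412+5·37·37=76257; k=3: 5550+31080+5·30·37=42180; k=4: 9750+0+5·28·37=14930 → min 14930.
Length 5: M1..M5: k=1: 0+14930+27·5·37=19925; k=2: 4995+69412+27·37·37=111370; k=3: 9600+31080+27·30·37=70650; k=4: 13530+0+27·28·37=41502 → min 19925.
Optimal order: (M1 (((M2 M3) M4) M5)) with cost 19925.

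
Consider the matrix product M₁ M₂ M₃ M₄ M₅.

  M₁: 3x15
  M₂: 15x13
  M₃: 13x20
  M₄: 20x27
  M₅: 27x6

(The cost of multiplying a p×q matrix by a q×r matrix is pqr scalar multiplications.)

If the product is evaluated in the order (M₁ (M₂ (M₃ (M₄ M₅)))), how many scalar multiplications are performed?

6240

(M₄ M₅): 20×27 by 27×6 → 20×6, cost 20·27·6 = 3240
(M₃ (M₄ M₅)): 13×20 by 20×6 → 13×6, cost 13·20·6 = 1560; cumulative 4800
(M₂ (M₃ (M₄ M₅))): 15×13 by 13×6 → 15×6, cost 15·13·6 = 1170; cumulative 5970
(M₁ (M₂ (M₃ (M₄ M₅)))): 3×15 by 15×6 → 3×6, cost 3·15·6 = 270; cumulative 6240
Total: 6240 scalar multiplications.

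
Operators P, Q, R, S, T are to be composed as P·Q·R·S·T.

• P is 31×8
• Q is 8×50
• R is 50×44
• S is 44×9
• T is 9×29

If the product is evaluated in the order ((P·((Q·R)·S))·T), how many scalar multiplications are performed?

31091

(Q·R): 8×50 by 50×44 → 8×44, cost 8·50·44 = 17600
((Q·R)·S): 8×44 by 44×9 → 8×9, cost 8·44·9 = 3168; cumulative 20768
(P·((Q·R)·S)): 31×8 by 8×9 → 31×9, cost 31·8·9 = 2232; cumulative 23000
((P·((Q·R)·S))·T): 31×9 by 9×29 → 31×29, cost 31·9·29 = 8091; cumulative 31091
Total: 31091 scalar multiplications.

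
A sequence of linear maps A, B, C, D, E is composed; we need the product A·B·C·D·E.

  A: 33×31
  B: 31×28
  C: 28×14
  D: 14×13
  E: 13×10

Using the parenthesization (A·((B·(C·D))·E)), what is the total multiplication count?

30640

(C·D): 28×14 by 14×13 → 28×13, cost 28·14·13 = 5096
(B·(C·D)): 31×28 by 28×13 → 31×13, cost 31·28·13 = 11284; cumulative 16380
((B·(C·D))·E): 31×13 by 13×10 → 31×10, cost 31·13·10 = 4030; cumulative 20410
(A·((B·(C·D))·E)): 33×31 by 31×10 → 33×10, cost 33·31·10 = 10230; cumulative 30640
Total: 30640 scalar multiplications.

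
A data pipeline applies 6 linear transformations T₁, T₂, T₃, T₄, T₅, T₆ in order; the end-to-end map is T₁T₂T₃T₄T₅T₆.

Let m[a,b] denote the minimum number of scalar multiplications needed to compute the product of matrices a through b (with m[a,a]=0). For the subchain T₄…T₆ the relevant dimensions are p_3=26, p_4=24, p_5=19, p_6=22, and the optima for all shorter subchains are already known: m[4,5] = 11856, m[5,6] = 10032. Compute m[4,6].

22724

m[4,6] = min over k∈[4,5] of m[4,k]+m[k+1,6]+p_{3}·p_k·p_{6}.
k=4: 0 + 10032 + 26·24·22 = 23760; k=5: 11856 + 0 + 26·19·22 = 22724.
Minimum: 22724 at k=5.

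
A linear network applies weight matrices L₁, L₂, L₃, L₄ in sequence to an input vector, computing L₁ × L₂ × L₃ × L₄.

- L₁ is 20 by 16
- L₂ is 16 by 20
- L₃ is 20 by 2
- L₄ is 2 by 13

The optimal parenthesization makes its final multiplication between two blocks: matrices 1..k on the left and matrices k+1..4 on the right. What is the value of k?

Adjacent pairs: L₁L₂ = 20·16·20 = 6400; L₂L₃ = 16·20·2 = 640; L₃L₄ = 20·2·13 = 520.
Length 3: L₁..L₃: k=1: 0+640+20·16·2=1280; k=2: 6400+0+20·20·2=7200 → min 1280 | L₂..L₄: k=2: 0+520+16·20·13=4680; k=3: 640+0+16·2·13=1056 → min 1056.
Top-level splits: k=1: (L₁..L₁)·(L₂..L₄) → 0+1056+20·16·13 = 5216; k=2: (L₁..L₂)·(L₃..L₄) → 6400+520+20·20·13 = 12120; k=3: (L₁..L₃)·(L₄..L₄) → 1280+0+20·2·13 = 1800.
Best split is after L₃, i.e. k = 3.

3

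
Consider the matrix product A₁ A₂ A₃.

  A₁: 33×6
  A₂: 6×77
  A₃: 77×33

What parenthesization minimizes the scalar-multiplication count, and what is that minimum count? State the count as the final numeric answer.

(A₁ (A₂ A₃)): cost 21780.
((A₁ A₂) A₃): cost 99099.
Optimal: (A₁ (A₂ A₃)) with cost 21780.

21780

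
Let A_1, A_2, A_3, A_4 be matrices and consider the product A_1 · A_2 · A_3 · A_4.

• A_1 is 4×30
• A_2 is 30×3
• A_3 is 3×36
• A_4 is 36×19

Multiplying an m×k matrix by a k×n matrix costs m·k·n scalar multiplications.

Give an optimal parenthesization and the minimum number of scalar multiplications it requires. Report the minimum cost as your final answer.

2640

Adjacent pairs: A_1A_2 = 4·30·3 = 360; A_2A_3 = 30·3·36 = 3240; A_3A_4 = 3·36·19 = 2052.
Length 3: A_1..A_3: k=1: 0+3240+4·30·36=7560; k=2: 360+0+4·3·36=792 → min 792 | A_2..A_4: k=2: 0+2052+30·3·19=3762; k=3: 3240+0+30·36·19=23760 → min 3762.
Length 4: A_1..A_4: k=1: 0+3762+4·30·19=6042; k=2: 360+2052+4·3·19=2640; k=3: 792+0+4·36·19=3528 → min 2640.
Optimal parenthesization: ((A_1 · A_2) · (A_3 · A_4)) with cost 2640.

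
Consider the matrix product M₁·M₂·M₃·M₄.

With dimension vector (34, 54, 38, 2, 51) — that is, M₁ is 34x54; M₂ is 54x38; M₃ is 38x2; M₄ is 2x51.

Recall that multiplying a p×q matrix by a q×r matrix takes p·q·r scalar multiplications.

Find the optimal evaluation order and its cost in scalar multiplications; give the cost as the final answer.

11244

Adjacent pairs: M₁M₂ = 34·54·38 = 69768; M₂M₃ = 54·38·2 = 4104; M₃M₄ = 38·2·51 = 3876.
Length 3: M₁..M₃: k=1: 0+4104+34·54·2=7776; k=2: 69768+0+34·38·2=72352 → min 7776 | M₂..M₄: k=2: 0+3876+54·38·51=108528; k=3: 4104+0+54·2·51=9612 → min 9612.
Length 4: M₁..M₄: k=1: 0+9612+34·54·51=103248; k=2: 69768+3876+34·38·51=139536; k=3: 7776+0+34·2·51=11244 → min 11244.
Optimal parenthesization: ((M₁·(M₂·M₃))·M₄) with cost 11244.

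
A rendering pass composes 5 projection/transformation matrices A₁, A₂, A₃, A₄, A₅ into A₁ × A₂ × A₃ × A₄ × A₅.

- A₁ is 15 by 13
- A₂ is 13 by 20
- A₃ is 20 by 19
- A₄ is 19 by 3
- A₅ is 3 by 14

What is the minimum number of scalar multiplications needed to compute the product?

3135

Adjacent pairs: A₁A₂ = 15·13·20 = 3900; A₂A₃ = 13·20·19 = 4940; A₃A₄ = 20·19·3 = 1140; A₄A₅ = 19·3·14 = 798.
Length 3: A₁..A₃: k=1: 0+4940+15·13·19=8645; k=2: 3900+0+15·20·19=9600 → min 8645 | A₂..A₄: k=2: 0+1140+13·20·3=1920; k=3: 4940+0+13·19·3=5681 → min 1920 | A₃..A₅: k=3: 0+798+20·19·14=6118; k=4: 1140+0+20·3·14=1980 → min 1980.
Length 4: A₁..A₄: k=1: 0+1920+15·13·3=2505; k=2: 3900+1140+15·20·3=5940; k=3: 8645+0+15·19·3=9500 → min 2505 | A₂..A₅: k=2: 0+1980+13·20·14=5620; k=3: 4940+798+13·19·14=9196; k=4: 1920+0+13·3·14=2466 → min 2466.
Length 5: A₁..A₅: k=1: 0+2466+15·13·14=5196; k=2: 3900+1980+15·20·14=10080; k=3: 8645+798+15·19·14=13433; k=4: 2505+0+15·3·14=3135 → min 3135.
Optimal order: ((A₁ × (A₂ × (A₃ × A₄))) × A₅) with cost 3135.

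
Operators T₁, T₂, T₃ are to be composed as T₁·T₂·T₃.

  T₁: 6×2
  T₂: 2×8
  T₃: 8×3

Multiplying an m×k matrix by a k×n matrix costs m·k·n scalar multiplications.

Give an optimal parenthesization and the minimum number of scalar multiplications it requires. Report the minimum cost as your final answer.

(T₁·(T₂·T₃)): cost 84.
((T₁·T₂)·T₃): cost 240.
Optimal: (T₁·(T₂·T₃)) with cost 84.

84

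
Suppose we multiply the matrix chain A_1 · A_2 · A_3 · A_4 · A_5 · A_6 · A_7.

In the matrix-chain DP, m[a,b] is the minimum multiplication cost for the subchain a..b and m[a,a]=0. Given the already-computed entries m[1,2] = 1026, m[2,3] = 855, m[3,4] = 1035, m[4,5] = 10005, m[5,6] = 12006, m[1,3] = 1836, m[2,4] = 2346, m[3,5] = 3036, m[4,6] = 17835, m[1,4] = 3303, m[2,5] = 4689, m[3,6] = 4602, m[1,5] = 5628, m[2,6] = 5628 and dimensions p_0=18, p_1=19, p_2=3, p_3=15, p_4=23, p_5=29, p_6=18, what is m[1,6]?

6600

m[1,6] = min over k∈[1,5] of m[1,k]+m[k+1,6]+p_{0}·p_k·p_{6}.
k=1: 0 + 5628 + 18·19·18 = 11784; k=2: 1026 + 4602 + 18·3·18 = 6600; k=3: 1836 + 17835 + 18·15·18 = 24531; k=4: 3303 + 12006 + 18·23·18 = 22761; k=5: 5628 + 0 + 18·29·18 = 15024.
Minimum: 6600 at k=2.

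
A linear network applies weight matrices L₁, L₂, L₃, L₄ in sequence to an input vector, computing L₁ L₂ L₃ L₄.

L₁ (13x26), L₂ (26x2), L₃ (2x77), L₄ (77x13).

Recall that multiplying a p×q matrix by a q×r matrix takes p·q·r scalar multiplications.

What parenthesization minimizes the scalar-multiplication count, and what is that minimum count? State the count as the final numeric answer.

Adjacent pairs: L₁L₂ = 13·26·2 = 676; L₂L₃ = 26·2·77 = 4004; L₃L₄ = 2·77·13 = 2002.
Length 3: L₁..L₃: k=1: 0+4004+13·26·77=30030; k=2: 676+0+13·2·77=2678 → min 2678 | L₂..L₄: k=2: 0+2002+26·2·13=2678; k=3: 4004+0+26·77·13=30030 → min 2678.
Length 4: L₁..L₄: k=1: 0+2678+13·26·13=7072; k=2: 676+2002+13·2·13=3016; k=3: 2678+0+13·77·13=15691 → min 3016.
Optimal parenthesization: ((L₁ L₂) (L₃ L₄)) with cost 3016.

3016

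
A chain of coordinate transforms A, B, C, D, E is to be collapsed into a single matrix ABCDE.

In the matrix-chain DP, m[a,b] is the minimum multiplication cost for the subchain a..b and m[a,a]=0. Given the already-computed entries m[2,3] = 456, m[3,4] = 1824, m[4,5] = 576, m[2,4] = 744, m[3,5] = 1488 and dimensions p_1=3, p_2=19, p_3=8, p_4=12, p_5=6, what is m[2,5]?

960

m[2,5] = min over k∈[2,4] of m[2,k]+m[k+1,5]+p_{1}·p_k·p_{5}.
k=2: 0 + 1488 + 3·19·6 = 1830; k=3: 456 + 576 + 3·8·6 = 1176; k=4: 744 + 0 + 3·12·6 = 960.
Minimum: 960 at k=4.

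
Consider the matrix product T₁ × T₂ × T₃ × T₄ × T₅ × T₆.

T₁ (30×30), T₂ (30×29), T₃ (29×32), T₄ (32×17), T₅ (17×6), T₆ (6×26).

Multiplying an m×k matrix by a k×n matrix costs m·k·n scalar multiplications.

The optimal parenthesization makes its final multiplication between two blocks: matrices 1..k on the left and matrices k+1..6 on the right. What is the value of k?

Adjacent pairs: T₁T₂ = 30·30·29 = 26100; T₂T₃ = 30·29·32 = 27840; T₃T₄ = 29·32·17 = 15776; T₄T₅ = 32·17·6 = 3264; T₅T₆ = 17·6·26 = 2652.
Length 3: T₁..T₃: k=1: 0+27840+30·30·32=56640; k=2: 26100+0+30·29·32=53940 → min 53940 | T₂..T₄: k=2: 0+15776+30·29·17=30566; k=3: 27840+0+30·32·17=44160 → min 30566 | T₃..T₅: k=3: 0+3264+29·32·6=8832; k=4: 15776+0+29·17·6=18734 → min 8832 | T₄..T₆: k=4: 0+2652+32·17·26=16796; k=5: 3264+0+32·6·26=8256 → min 8256.
Length 4: T₁..T₄: k=1: 0+30566+30·30·17=45866; k=2: 26100+15776+30·29·17=56666; k=3: 53940+0+30·32·17=70260 → min 45866 | T₂..T₅: k=2: 0+8832+30·29·6=14052; k=3: 27840+3264+30·32·6=36864; k=4: 30566+0+30·17·6=33626 → min 14052 | T₃..T₆: k=3: 0+8256+29·32·26=32384; k=4: 15776+2652+29·17·26=31246; k=5: 8832+0+29·6·26=13356 → min 13356.
Length 5: T₁..T₅: k=1: 0+14052+30·30·6=19452; k=2: 26100+8832+30·29·6=40152; k=3: 53940+3264+30·32·6=62964; k=4: 45866+0+30·17·6=48926 → min 19452 | T₂..T₆: k=2: 0+13356+30·29·26=35976; k=3: 27840+8256+30·32·26=61056; k=4: 30566+2652+30·17·26=46478; k=5: 14052+0+30·6·26=18732 → min 18732.
Top-level splits: k=1: (T₁..T₁)·(T₂..T₆) → 0+18732+30·30·26 = 42132; k=2: (T₁..T₂)·(T₃..T₆) → 26100+13356+30·29·26 = 62076; k=3: (T₁..T₃)·(T₄..T₆) → 53940+8256+30·32·26 = 87156; k=4: (T₁..T₄)·(T₅..T₆) → 45866+2652+30·17·26 = 61778; k=5: (T₁..T₅)·(T₆..T₆) → 19452+0+30·6·26 = 24132.
Best split is after T₅, i.e. k = 5.

5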